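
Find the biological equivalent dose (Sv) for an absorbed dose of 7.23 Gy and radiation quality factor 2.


H = D * Q
H = 7.23 * 2
H = 14.460 Sv

14.460


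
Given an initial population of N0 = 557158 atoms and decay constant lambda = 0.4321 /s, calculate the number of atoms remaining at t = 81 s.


N = N0 * exp(-lambda * t)
N = 557158 * exp(-0.4321 * 81)
N = 3.5126e-10

3.5126e-10


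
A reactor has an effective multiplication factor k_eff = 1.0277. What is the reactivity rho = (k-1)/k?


rho = (k_eff - 1) / k_eff
rho = (1.0277 - 1) / 1.0277
rho = 0.026953

0.026953


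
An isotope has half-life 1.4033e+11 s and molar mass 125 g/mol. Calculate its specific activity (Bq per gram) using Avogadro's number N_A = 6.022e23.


lambda = ln(2) / t_half = ln(2) / 1.4033e+11 = 4.939408e-12 /s
SA = lambda * N_A / M
SA = 4.939408e-12 * 6.022e23 / 125
SA = 2.3796e+10 Bq/g

2.3796e+10


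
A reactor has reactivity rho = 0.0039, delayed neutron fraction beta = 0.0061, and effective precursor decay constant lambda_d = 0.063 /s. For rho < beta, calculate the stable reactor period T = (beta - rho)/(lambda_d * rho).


T = (beta - rho) / (lambda_d * rho)
T = (0.0061 - 0.0039) / (0.063 * 0.0039)
T = 8.9540 s

8.9540


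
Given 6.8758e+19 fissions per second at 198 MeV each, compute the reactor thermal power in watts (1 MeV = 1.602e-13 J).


P = fission_rate * E_MeV * 1.602e-13
P = 6.8758e+19 * 198 * 1.602e-13
P = 2.1810e+09 W

2.1810e+09


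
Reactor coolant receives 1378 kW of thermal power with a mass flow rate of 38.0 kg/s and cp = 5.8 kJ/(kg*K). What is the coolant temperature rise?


dT = Q / (m_dot * cp)
dT = 1378 / (38.0 * 5.8)
dT = 6.2523 C

6.2523


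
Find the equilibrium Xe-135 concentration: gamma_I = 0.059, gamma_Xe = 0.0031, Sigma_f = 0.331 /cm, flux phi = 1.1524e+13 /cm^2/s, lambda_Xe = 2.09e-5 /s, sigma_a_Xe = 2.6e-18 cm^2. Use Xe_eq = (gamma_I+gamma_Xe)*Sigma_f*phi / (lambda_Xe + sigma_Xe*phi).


Xe_eq = (gamma_I + gamma_Xe) * Sigma_f * phi / (lambda_Xe + sigma_Xe * phi)
Numerator = (0.059 + 0.0031) * 0.331 * 1.1524e+13 = 2.368770e+11
Denominator = 2.09e-5 + 2.6e-18 * 1.1524e+13 = 5.086240e-05
Xe_eq = 2.368770e+11 / 5.086240e-05 = 4.6572e+15 /cm^3

4.6572e+15


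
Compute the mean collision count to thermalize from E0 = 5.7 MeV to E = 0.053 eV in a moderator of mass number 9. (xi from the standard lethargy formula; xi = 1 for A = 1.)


xi = 1 + (A-1)^2/(2A)*ln((A-1)/(A+1)) = 0.2066007 (for A = 9)
n = ln(E0/E) / xi
n = ln(5.7e6 / 0.053) / 0.2066007
n = ln(1.075472e+08) / 0.2066007 = 89.513

89.513


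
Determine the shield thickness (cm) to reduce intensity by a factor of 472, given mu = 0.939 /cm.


x = ln(factor) / mu
x = ln(472) / 0.939
x = 6.5570 cm

6.5570


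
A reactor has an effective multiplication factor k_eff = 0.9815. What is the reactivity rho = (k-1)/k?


rho = (k_eff - 1) / k_eff
rho = (0.9815 - 1) / 0.9815
rho = -0.018849

-0.018849


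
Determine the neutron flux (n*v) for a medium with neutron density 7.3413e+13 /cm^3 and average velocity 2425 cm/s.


phi = n * v
phi = 7.3413e+13 * 2425
phi = 1.7803e+17 /cm^2/s

1.7803e+17


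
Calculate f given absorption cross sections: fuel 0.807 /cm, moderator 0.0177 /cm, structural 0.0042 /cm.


f = Sigma_a_fuel / (Sigma_a_fuel + Sigma_a_mod + Sigma_a_other)
f = 0.807 / (0.807 + 0.0177 + 0.0042)
f = 0.97358

0.97358


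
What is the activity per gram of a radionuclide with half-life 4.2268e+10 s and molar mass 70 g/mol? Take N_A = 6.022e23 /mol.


lambda = ln(2) / t_half = ln(2) / 4.2268e+10 = 1.639886e-11 /s
SA = lambda * N_A / M
SA = 1.639886e-11 * 6.022e23 / 70
SA = 1.4108e+11 Bq/g

1.4108e+11


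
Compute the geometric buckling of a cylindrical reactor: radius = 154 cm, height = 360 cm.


B^2 = (2.405/R)^2 + (pi/H)^2
B^2 = (2.405/154)^2 + (pi/360)^2
B^2 = 3.2004e-04 /cm^2

3.2004e-04


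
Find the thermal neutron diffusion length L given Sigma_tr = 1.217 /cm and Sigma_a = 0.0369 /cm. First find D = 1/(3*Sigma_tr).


D = 1 / (3 * Sigma_tr) = 1 / (3 * 1.217) = 0.2738976 cm
L = sqrt(D / Sigma_a)
L = sqrt(0.2738976 / 0.0369)
L = 2.7245 cm

2.7245


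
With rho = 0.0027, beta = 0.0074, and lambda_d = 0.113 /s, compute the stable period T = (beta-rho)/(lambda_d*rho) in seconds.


T = (beta - rho) / (lambda_d * rho)
T = (0.0074 - 0.0027) / (0.113 * 0.0027)
T = 15.405 s

15.405


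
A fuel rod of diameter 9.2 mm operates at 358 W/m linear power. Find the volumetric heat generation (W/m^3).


r = D / 2 / 1000 = 9.2 / 2 / 1000 = 0.0046 m
q''' = q' / (pi * r^2)
q''' = 358 / (pi * 0.0046^2)
q''' = 5.3854e+06 W/m^3

5.3854e+06


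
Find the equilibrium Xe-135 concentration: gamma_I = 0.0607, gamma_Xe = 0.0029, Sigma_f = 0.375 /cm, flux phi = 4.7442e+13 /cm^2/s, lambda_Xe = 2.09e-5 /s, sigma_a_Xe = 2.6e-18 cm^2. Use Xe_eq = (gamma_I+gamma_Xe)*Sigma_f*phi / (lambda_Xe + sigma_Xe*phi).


Xe_eq = (gamma_I + gamma_Xe) * Sigma_f * phi / (lambda_Xe + sigma_Xe * phi)
Numerator = (0.0607 + 0.0029) * 0.375 * 4.7442e+13 = 1.131492e+12
Denominator = 2.09e-5 + 2.6e-18 * 4.7442e+13 = 1.442492e-04
Xe_eq = 1.131492e+12 / 1.442492e-04 = 7.8440e+15 /cm^3

7.8440e+15


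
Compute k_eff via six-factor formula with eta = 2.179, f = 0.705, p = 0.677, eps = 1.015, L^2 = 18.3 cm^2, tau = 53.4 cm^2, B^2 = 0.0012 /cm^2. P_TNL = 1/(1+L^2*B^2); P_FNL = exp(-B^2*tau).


k_inf = eta*f*p*eps = 2.179*0.705*0.677*1.015 = 1.055604
P_TNL = 1/(1 + L^2*B^2) = 1/(1 + 18.3*0.0012) = 0.9785119
P_FNL = exp(-B^2*tau) = exp(-0.0012*53.4) = 0.9379300
k_eff = k_inf * P_TNL * P_FNL = 1.055604 * 0.9785119 * 0.9379300
k_eff = 0.96881

0.96881


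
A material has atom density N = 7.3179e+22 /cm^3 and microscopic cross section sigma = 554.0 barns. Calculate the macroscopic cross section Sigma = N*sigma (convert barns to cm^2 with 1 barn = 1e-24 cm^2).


Sigma = N * sigma_barns * 1e-24
Sigma = 7.3179e+22 * 554.0 * 1e-24
Sigma = 40.541 /cm

40.541


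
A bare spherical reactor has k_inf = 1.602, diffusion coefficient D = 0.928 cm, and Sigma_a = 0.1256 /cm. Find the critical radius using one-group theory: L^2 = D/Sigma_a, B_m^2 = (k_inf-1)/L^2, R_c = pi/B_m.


L^2 = D / Sigma_a = 0.928 / 0.1256 = 7.388535 cm^2
B_m^2 = (k_inf - 1) / L^2 = (1.602 - 1) / 7.388535 = 0.08147759 /cm^2
For a bare sphere: B_g = pi/R, so R_c = pi / sqrt(B_m^2)
R_c = pi / sqrt(0.08147759) = 11.006 cm

11.006


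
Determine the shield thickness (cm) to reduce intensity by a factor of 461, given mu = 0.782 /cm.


x = ln(factor) / mu
x = ln(461) / 0.782
x = 7.8432 cm

7.8432


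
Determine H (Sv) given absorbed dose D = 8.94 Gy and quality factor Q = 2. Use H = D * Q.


H = D * Q
H = 8.94 * 2
H = 17.880 Sv

17.880


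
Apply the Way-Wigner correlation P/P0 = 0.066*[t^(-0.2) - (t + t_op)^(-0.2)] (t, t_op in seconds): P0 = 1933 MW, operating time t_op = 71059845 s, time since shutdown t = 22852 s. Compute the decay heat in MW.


P/P0 = 0.066 * [t^(-0.2) - (t + t_op)^(-0.2)]
P/P0 = 0.066 * [22852^(-0.2) - (22852 + 71059845)^(-0.2)]
P/P0 = 0.066 * [0.1343430 - 0.02689349] = 0.007091668
P = 1933 * 0.007091668 = 13.708 MW

13.708


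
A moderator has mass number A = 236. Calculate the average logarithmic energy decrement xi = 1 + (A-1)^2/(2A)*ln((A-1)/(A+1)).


xi = 1 + (A-1)^2/(2A) * ln((A-1)/(A+1))
xi = 1 + (236-1)^2/(2*236) * ln((236-1)/(236 +1))
xi = 0.0084507

0.0084507


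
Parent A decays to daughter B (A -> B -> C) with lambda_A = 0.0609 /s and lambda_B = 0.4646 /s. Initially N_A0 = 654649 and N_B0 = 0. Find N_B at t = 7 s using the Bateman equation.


N_B(t) = lambda_A * N_A0 / (lambda_B - lambda_A) * [exp(-lambda_A*t) - exp(-lambda_B*t)]
exp(-0.0609*7) = 0.6529204; exp(-0.4646*7) = 0.03868900
N_B = 0.0609 * 654649 / (0.4646 - 0.0609) * (0.6529204 - 0.03868900)
N_B = 60660

60660


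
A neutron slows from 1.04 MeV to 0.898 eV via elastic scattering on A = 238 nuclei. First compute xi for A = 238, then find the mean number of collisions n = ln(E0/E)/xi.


xi = 1 + (A-1)^2/(2A)*ln((A-1)/(A+1)) = 0.008379872 (for A = 238)
n = ln(E0/E) / xi
n = ln(1.04e6 / 0.898) / 0.008379872
n = ln(1.158129e+06) / 0.008379872 = 1666.2

1666.2


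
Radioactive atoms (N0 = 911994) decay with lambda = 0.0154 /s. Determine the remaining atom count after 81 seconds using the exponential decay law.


N = N0 * exp(-lambda * t)
N = 911994 * exp(-0.0154 * 81)
N = 261971

261971


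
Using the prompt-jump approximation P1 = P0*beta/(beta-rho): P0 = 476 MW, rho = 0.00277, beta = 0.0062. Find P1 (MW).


P1/P0 = beta / (beta - rho)
P1/P0 = 0.0062 / (0.0062 - 0.00277) = 1.807580
P1 = 476 * 1.807580 = 860.41 MW

860.41


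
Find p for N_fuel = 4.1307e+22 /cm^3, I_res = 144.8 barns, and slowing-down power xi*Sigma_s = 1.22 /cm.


p = exp(-N * I * 1e-24 / (xi*Sigma_s))
p = exp(-4.1307e+22 * 144.8 * 1e-24 / 1.22)
p = 0.0074268

0.0074268


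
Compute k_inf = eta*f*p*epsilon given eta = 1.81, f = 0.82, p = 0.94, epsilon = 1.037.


k_inf = eta * f * p * epsilon
k_inf = 1.81 * 0.82 * 0.94 * 1.037
k_inf = 1.4468

1.4468


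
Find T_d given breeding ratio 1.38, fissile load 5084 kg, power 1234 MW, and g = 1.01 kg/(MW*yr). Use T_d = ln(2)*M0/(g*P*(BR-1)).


Breeding gain G = BR - 1 = 1.38 - 1 = 0.38
Fissile production rate = g * P * G = 1.01 * 1234 * 0.38 = 473.6092 kg/yr
T_d = ln(2) * M0 / (g * P * G)
T_d = ln(2) * 5084 / 473.6092 = 7.4406 yr

7.4406


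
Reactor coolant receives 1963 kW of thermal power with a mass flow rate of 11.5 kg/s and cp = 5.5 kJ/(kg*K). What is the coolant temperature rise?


dT = Q / (m_dot * cp)
dT = 1963 / (11.5 * 5.5)
dT = 31.036 C

31.036


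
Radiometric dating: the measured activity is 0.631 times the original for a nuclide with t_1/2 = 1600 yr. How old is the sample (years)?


lambda = ln(2) / t_half = ln(2) / 1600 = 4.332170e-04 /yr
t = -ln(A/A0) / lambda
t = -ln(0.631) / 4.332170e-04
t = 1062.9 yr

1062.9


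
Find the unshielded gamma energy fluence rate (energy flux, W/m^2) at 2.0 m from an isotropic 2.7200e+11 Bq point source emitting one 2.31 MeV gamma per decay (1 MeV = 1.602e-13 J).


psi = A * E * 1.602e-13 / (4*pi*r^2)
psi = 2.7200e+11 * 2.31 * 1.602e-13 / (4*pi*2.0^2)
psi = 0.0020025 W/m^2

0.0020025


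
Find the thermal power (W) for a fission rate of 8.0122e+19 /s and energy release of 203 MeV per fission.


P = fission_rate * E_MeV * 1.602e-13
P = 8.0122e+19 * 203 * 1.602e-13
P = 2.6056e+09 W

2.6056e+09


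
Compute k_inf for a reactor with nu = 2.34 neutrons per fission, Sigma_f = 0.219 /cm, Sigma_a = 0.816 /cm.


k_inf = nu * Sigma_f / Sigma_a
k_inf = 2.34 * 0.219 / 0.816
k_inf = 0.62801

0.62801


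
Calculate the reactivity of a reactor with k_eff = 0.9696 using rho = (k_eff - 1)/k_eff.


rho = (k_eff - 1) / k_eff
rho = (0.9696 - 1) / 0.9696
rho = -0.031353

-0.031353


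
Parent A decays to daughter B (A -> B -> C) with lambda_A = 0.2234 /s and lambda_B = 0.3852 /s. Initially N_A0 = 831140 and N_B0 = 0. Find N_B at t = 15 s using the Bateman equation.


N_B(t) = lambda_A * N_A0 / (lambda_B - lambda_A) * [exp(-lambda_A*t) - exp(-lambda_B*t)]
exp(-0.2234*15) = 0.03504929; exp(-0.3852*15) = 0.003094899
N_B = 0.2234 * 831140 / (0.3852 - 0.2234) * (0.03504929 - 0.003094899)
N_B = 36670

36670


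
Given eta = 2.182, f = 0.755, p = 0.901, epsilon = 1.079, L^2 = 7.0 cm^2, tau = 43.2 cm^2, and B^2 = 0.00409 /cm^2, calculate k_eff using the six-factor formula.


k_inf = eta*f*p*eps = 2.182*0.755*0.901*1.079 = 1.601577
P_TNL = 1/(1 + L^2*B^2) = 1/(1 + 7.0*0.00409) = 0.9721669
P_FNL = exp(-B^2*tau) = exp(-0.00409*43.2) = 0.8380412
k_eff = k_inf * P_TNL * P_FNL = 1.601577 * 0.9721669 * 0.8380412
k_eff = 1.3048

1.3048


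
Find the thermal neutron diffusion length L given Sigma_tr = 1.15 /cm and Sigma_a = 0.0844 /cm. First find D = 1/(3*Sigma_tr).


D = 1 / (3 * Sigma_tr) = 1 / (3 * 1.15) = 0.2898551 cm
L = sqrt(D / Sigma_a)
L = sqrt(0.2898551 / 0.0844)
L = 1.8532 cm

1.8532


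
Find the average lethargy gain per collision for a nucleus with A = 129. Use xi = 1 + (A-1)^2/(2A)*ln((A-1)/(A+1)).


xi = 1 + (A-1)^2/(2A) * ln((A-1)/(A+1))
xi = 1 + (129-1)^2/(2*129) * ln((129-1)/(129 +1))
xi = 0.015424

0.015424


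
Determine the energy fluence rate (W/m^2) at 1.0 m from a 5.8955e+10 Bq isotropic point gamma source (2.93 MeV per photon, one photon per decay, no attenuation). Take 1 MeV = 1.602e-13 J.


psi = A * E * 1.602e-13 / (4*pi*r^2)
psi = 5.8955e+10 * 2.93 * 1.602e-13 / (4*pi*1.0^2)
psi = 0.0022021 W/m^2

0.0022021


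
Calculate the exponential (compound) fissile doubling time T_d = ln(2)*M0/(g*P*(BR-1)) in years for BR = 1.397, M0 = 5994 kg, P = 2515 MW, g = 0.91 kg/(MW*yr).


Breeding gain G = BR - 1 = 1.397 - 1 = 0.397
Fissile production rate = g * P * G = 0.91 * 2515 * 0.397 = 908.59405 kg/yr
T_d = ln(2) * M0 / (g * P * G)
T_d = ln(2) * 5994 / 908.59405 = 4.5727 yr

4.5727


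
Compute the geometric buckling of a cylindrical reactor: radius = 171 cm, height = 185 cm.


B^2 = (2.405/R)^2 + (pi/H)^2
B^2 = (2.405/171)^2 + (pi/185)^2
B^2 = 4.8618e-04 /cm^2

4.8618e-04


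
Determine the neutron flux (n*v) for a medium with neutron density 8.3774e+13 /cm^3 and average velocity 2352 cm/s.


phi = n * v
phi = 8.3774e+13 * 2352
phi = 1.9704e+17 /cm^2/s

1.9704e+17


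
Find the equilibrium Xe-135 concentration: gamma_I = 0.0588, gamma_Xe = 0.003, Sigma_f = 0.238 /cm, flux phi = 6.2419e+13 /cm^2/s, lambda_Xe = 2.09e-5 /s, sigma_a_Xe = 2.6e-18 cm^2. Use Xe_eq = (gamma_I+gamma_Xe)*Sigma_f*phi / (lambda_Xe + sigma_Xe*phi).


Xe_eq = (gamma_I + gamma_Xe) * Sigma_f * phi / (lambda_Xe + sigma_Xe * phi)
Numerator = (0.0588 + 0.003) * 0.238 * 6.2419e+13 = 9.180836e+11
Denominator = 2.09e-5 + 2.6e-18 * 6.2419e+13 = 1.831894e-04
Xe_eq = 9.180836e+11 / 1.831894e-04 = 5.0117e+15 /cm^3

5.0117e+15


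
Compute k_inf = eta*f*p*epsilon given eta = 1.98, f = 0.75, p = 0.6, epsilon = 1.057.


k_inf = eta * f * p * epsilon
k_inf = 1.98 * 0.75 * 0.6 * 1.057
k_inf = 0.94179

0.94179


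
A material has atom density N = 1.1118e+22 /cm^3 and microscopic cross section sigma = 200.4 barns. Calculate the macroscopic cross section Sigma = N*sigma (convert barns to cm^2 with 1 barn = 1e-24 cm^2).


Sigma = N * sigma_barns * 1e-24
Sigma = 1.1118e+22 * 200.4 * 1e-24
Sigma = 2.2280 /cm

2.2280


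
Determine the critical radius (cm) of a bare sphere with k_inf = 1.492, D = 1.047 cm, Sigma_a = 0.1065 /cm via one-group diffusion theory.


L^2 = D / Sigma_a = 1.047 / 0.1065 = 9.830986 cm^2
B_m^2 = (k_inf - 1) / L^2 = (1.492 - 1) / 9.830986 = 0.05004584 /cm^2
For a bare sphere: B_g = pi/R, so R_c = pi / sqrt(B_m^2)
R_c = pi / sqrt(0.05004584) = 14.043 cm

14.043


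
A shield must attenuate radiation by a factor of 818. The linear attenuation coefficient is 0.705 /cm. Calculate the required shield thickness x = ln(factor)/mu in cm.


x = ln(factor) / mu
x = ln(818) / 0.705
x = 9.5133 cm

9.5133


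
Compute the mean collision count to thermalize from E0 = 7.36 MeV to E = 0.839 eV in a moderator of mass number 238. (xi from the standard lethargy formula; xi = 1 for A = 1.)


xi = 1 + (A-1)^2/(2A)*ln((A-1)/(A+1)) = 0.008379872 (for A = 238)
n = ln(E0/E) / xi
n = ln(7.36e6 / 0.839) / 0.008379872
n = ln(8.772348e+06) / 0.008379872 = 1907.8

1907.8


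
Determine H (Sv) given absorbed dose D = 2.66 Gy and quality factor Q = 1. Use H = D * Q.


H = D * Q
H = 2.66 * 1
H = 2.6600 Sv

2.6600


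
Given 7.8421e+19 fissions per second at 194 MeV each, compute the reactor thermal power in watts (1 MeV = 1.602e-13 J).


P = fission_rate * E_MeV * 1.602e-13
P = 7.8421e+19 * 194 * 1.602e-13
P = 2.4372e+09 W

2.4372e+09


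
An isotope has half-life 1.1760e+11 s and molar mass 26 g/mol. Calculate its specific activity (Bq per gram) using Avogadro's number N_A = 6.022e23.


lambda = ln(2) / t_half = ln(2) / 1.1760e+11 = 5.894109e-12 /s
SA = lambda * N_A / M
SA = 5.894109e-12 * 6.022e23 / 26
SA = 1.3652e+11 Bq/g

1.3652e+11


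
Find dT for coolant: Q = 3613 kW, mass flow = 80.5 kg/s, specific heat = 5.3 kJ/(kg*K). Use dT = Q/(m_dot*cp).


dT = Q / (m_dot * cp)
dT = 3613 / (80.5 * 5.3)
dT = 8.4683 C

8.4683


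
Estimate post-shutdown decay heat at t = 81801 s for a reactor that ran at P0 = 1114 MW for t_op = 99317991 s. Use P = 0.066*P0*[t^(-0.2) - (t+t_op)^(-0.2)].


P/P0 = 0.066 * [t^(-0.2) - (t + t_op)^(-0.2)]
P/P0 = 0.066 * [81801^(-0.2) - (81801 + 99317991)^(-0.2)]
P/P0 = 0.066 * [0.1040994 - 0.02514913] = 0.005210718
P = 1114 * 0.005210718 = 5.8047 MW

5.8047


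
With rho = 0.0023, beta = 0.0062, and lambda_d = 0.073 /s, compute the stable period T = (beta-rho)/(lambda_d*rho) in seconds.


T = (beta - rho) / (lambda_d * rho)
T = (0.0062 - 0.0023) / (0.073 * 0.0023)
T = 23.228 s

23.228


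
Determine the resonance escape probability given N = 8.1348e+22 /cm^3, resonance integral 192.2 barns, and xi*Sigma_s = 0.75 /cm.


p = exp(-N * I * 1e-24 / (xi*Sigma_s))
p = exp(-8.1348e+22 * 192.2 * 1e-24 / 0.75)
p = 8.8381e-10

8.8381e-10


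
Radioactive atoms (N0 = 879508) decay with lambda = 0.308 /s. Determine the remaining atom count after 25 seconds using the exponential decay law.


N = N0 * exp(-lambda * t)
N = 879508 * exp(-0.308 * 25)
N = 398.27

398.27


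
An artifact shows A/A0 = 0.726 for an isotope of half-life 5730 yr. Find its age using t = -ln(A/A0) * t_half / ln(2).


lambda = ln(2) / t_half = ln(2) / 5730 = 1.209681e-04 /yr
t = -ln(A/A0) / lambda
t = -ln(0.726) / 1.209681e-04
t = 2647.0 yr

2647.0


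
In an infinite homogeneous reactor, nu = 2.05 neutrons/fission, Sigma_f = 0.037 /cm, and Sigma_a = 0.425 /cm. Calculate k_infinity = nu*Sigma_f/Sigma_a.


k_inf = nu * Sigma_f / Sigma_a
k_inf = 2.05 * 0.037 / 0.425
k_inf = 0.17847

0.17847


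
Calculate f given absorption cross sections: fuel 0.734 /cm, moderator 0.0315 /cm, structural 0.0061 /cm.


f = Sigma_a_fuel / (Sigma_a_fuel + Sigma_a_mod + Sigma_a_other)
f = 0.734 / (0.734 + 0.0315 + 0.0061)
f = 0.95127

0.95127


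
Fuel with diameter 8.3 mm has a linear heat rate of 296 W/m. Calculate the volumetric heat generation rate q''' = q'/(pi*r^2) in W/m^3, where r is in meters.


r = D / 2 / 1000 = 8.3 / 2 / 1000 = 0.00415 m
q''' = q' / (pi * r^2)
q''' = 296 / (pi * 0.00415^2)
q''' = 5.4707e+06 W/m^3

5.4707e+06


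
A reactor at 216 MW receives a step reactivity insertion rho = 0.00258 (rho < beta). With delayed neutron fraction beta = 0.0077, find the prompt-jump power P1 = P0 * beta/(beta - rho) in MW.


P1/P0 = beta / (beta - rho)
P1/P0 = 0.0077 / (0.0077 - 0.00258) = 1.503906
P1 = 216 * 1.503906 = 324.84 MW

324.84


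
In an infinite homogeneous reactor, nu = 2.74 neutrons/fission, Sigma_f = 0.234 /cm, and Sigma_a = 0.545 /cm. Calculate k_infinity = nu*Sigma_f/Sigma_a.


k_inf = nu * Sigma_f / Sigma_a
k_inf = 2.74 * 0.234 / 0.545
k_inf = 1.1764

1.1764


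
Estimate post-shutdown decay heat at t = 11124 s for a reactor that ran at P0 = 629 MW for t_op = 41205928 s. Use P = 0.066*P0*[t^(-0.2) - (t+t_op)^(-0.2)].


P/P0 = 0.066 * [t^(-0.2) - (t + t_op)^(-0.2)]
P/P0 = 0.066 * [11124^(-0.2) - (11124 + 41205928)^(-0.2)]
P/P0 = 0.066 * [0.1551486 - 0.02999056] = 0.008260431
P = 629 * 0.008260431 = 5.1958 MW

5.1958


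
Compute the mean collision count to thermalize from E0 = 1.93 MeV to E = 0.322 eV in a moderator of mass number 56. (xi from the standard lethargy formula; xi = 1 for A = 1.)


xi = 1 + (A-1)^2/(2A)*ln((A-1)/(A+1)) = 0.03529286 (for A = 56)
n = ln(E0/E) / xi
n = ln(1.93e6 / 0.322) / 0.03529286
n = ln(5.993789e+06) / 0.03529286 = 442.19

442.19


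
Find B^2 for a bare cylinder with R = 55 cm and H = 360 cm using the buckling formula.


B^2 = (2.405/R)^2 + (pi/H)^2
B^2 = (2.405/55)^2 + (pi/360)^2
B^2 = 0.0019882 /cm^2

0.0019882


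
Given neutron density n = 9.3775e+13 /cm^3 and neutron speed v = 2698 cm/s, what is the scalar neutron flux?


phi = n * v
phi = 9.3775e+13 * 2698
phi = 2.5300e+17 /cm^2/s

2.5300e+17


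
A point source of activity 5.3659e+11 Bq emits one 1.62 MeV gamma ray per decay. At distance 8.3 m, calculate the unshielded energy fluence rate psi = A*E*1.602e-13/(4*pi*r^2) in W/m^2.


psi = A * E * 1.602e-13 / (4*pi*r^2)
psi = 5.3659e+11 * 1.62 * 1.602e-13 / (4*pi*8.3^2)
psi = 1.6086e-04 W/m^2

1.6086e-04


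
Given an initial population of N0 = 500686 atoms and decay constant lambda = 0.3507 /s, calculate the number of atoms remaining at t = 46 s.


N = N0 * exp(-lambda * t)
N = 500686 * exp(-0.3507 * 46)
N = 0.049367

0.049367


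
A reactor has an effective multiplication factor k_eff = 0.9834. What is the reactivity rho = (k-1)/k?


rho = (k_eff - 1) / k_eff
rho = (0.9834 - 1) / 0.9834
rho = -0.016880

-0.016880


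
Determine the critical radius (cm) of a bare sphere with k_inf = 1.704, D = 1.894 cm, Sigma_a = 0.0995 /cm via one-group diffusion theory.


L^2 = D / Sigma_a = 1.894 / 0.0995 = 19.03518 cm^2
B_m^2 = (k_inf - 1) / L^2 = (1.704 - 1) / 19.03518 = 0.03698415 /cm^2
For a bare sphere: B_g = pi/R, so R_c = pi / sqrt(B_m^2)
R_c = pi / sqrt(0.03698415) = 16.336 cm

16.336


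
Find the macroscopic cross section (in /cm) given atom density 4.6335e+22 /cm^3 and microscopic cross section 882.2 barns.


Sigma = N * sigma_barns * 1e-24
Sigma = 4.6335e+22 * 882.2 * 1e-24
Sigma = 40.877 /cm

40.877


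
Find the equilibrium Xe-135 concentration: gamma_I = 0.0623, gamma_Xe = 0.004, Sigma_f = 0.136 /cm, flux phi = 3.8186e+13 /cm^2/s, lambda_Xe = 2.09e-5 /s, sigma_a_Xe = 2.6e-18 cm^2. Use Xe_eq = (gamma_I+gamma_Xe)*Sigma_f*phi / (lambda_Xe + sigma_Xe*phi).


Xe_eq = (gamma_I + gamma_Xe) * Sigma_f * phi / (lambda_Xe + sigma_Xe * phi)
Numerator = (0.0623 + 0.004) * 0.136 * 3.8186e+13 = 3.443155e+11
Denominator = 2.09e-5 + 2.6e-18 * 3.8186e+13 = 1.201836e-04
Xe_eq = 3.443155e+11 / 1.201836e-04 = 2.8649e+15 /cm^3

2.8649e+15


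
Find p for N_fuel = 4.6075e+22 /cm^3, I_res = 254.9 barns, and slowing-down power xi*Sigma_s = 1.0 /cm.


p = exp(-N * I * 1e-24 / (xi*Sigma_s))
p = exp(-4.6075e+22 * 254.9 * 1e-24 / 1.0)
p = 7.9327e-06

7.9327e-06


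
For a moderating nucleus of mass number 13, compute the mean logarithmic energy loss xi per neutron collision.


xi = 1 + (A-1)^2/(2A) * ln((A-1)/(A+1))
xi = 1 + (13-1)^2/(2*13) * ln((13-1)/(13 +1))
xi = 0.14624

0.14624


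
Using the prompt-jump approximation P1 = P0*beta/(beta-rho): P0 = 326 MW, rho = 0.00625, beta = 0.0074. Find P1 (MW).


P1/P0 = beta / (beta - rho)
P1/P0 = 0.0074 / (0.0074 - 0.00625) = 6.434783
P1 = 326 * 6.434783 = 2097.7 MW

2097.7


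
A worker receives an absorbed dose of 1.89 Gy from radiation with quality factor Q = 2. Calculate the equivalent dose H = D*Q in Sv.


H = D * Q
H = 1.89 * 2
H = 3.7800 Sv

3.7800


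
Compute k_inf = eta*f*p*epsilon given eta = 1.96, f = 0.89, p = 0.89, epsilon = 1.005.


k_inf = eta * f * p * epsilon
k_inf = 1.96 * 0.89 * 0.89 * 1.005
k_inf = 1.5603

1.5603


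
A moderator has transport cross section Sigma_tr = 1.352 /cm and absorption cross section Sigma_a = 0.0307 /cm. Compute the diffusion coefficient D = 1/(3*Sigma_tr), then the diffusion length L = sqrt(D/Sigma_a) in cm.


D = 1 / (3 * Sigma_tr) = 1 / (3 * 1.352) = 0.2465483 cm
L = sqrt(D / Sigma_a)
L = sqrt(0.2465483 / 0.0307)
L = 2.8339 cm

2.8339


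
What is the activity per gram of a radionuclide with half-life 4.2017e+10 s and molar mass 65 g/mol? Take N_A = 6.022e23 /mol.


lambda = ln(2) / t_half = ln(2) / 4.2017e+10 = 1.649683e-11 /s
SA = lambda * N_A / M
SA = 1.649683e-11 * 6.022e23 / 65
SA = 1.5284e+11 Bq/g

1.5284e+11


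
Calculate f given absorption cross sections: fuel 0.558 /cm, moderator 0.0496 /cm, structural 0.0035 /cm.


f = Sigma_a_fuel / (Sigma_a_fuel + Sigma_a_mod + Sigma_a_other)
f = 0.558 / (0.558 + 0.0496 + 0.0035)
f = 0.91311

0.91311


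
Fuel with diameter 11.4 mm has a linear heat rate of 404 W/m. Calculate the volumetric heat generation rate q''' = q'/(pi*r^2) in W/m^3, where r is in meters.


r = D / 2 / 1000 = 11.4 / 2 / 1000 = 0.0057 m
q''' = q' / (pi * r^2)
q''' = 404 / (pi * 0.0057^2)
q''' = 3.9581e+06 W/m^3

3.9581e+06


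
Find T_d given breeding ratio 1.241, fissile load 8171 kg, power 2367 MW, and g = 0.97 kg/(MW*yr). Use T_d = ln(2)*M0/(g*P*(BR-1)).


Breeding gain G = BR - 1 = 1.241 - 1 = 0.241
Fissile production rate = g * P * G = 0.97 * 2367 * 0.241 = 553.33359 kg/yr
T_d = ln(2) * M0 / (g * P * G)
T_d = ln(2) * 8171 / 553.33359 = 10.236 yr

10.236


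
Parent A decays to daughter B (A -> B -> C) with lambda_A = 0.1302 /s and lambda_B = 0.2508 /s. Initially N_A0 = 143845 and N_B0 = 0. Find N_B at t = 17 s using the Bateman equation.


N_B(t) = lambda_A * N_A0 / (lambda_B - lambda_A) * [exp(-lambda_A*t) - exp(-lambda_B*t)]
exp(-0.1302*17) = 0.1093283; exp(-0.2508*17) = 0.01407155
N_B = 0.1302 * 143845 / (0.2508 - 0.1302) * (0.1093283 - 0.01407155)
N_B = 14793

14793


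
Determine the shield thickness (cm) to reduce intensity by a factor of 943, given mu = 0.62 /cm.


x = ln(factor) / mu
x = ln(943) / 0.62
x = 11.047 cm

11.047


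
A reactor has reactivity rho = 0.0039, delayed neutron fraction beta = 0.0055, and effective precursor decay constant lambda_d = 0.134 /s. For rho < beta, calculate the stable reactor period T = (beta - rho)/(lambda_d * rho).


T = (beta - rho) / (lambda_d * rho)
T = (0.0055 - 0.0039) / (0.134 * 0.0039)
T = 3.0616 s

3.0616


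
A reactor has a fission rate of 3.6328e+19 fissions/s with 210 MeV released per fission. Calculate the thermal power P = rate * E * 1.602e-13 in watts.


P = fission_rate * E_MeV * 1.602e-13
P = 3.6328e+19 * 210 * 1.602e-13
P = 1.2221e+09 W

1.2221e+09


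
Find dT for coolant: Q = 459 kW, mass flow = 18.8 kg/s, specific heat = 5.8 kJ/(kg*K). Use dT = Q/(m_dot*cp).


dT = Q / (m_dot * cp)
dT = 459 / (18.8 * 5.8)
dT = 4.2095 C

4.2095


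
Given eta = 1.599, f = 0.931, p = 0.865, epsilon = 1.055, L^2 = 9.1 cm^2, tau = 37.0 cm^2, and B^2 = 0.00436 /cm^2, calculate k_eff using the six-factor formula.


k_inf = eta*f*p*eps = 1.599*0.931*0.865*1.055 = 1.358522
P_TNL = 1/(1 + L^2*B^2) = 1/(1 + 9.1*0.00436) = 0.9618381
P_FNL = exp(-B^2*tau) = exp(-0.00436*37.0) = 0.8510197
k_eff = k_inf * P_TNL * P_FNL = 1.358522 * 0.9618381 * 0.8510197
k_eff = 1.1120

1.1120


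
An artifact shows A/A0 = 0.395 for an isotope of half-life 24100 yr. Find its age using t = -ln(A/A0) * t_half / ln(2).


lambda = ln(2) / t_half = ln(2) / 24100 = 2.876129e-05 /yr
t = -ln(A/A0) / lambda
t = -ln(0.395) / 2.876129e-05
t = 32296 yr

32296


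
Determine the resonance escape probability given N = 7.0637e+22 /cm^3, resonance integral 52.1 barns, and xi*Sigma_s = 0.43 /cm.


p = exp(-N * I * 1e-24 / (xi*Sigma_s))
p = exp(-7.0637e+22 * 52.1 * 1e-24 / 0.43)
p = 1.9189e-04

1.9189e-04


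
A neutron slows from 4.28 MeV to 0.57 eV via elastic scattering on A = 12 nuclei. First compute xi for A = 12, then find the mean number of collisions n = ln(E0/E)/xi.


xi = 1 + (A-1)^2/(2A)*ln((A-1)/(A+1)) = 0.1577690 (for A = 12)
n = ln(E0/E) / xi
n = ln(4.28e6 / 0.57) / 0.1577690
n = ln(7.508772e+06) / 0.1577690 = 100.35

100.35


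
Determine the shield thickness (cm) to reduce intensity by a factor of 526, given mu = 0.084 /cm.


x = ln(factor) / mu
x = ln(526) / 0.084
x = 74.587 cm

74.587


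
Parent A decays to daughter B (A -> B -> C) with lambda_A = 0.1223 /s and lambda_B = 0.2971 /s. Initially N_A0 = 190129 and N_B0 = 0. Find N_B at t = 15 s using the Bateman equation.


N_B(t) = lambda_A * N_A0 / (lambda_B - lambda_A) * [exp(-lambda_A*t) - exp(-lambda_B*t)]
exp(-0.1223*15) = 0.1596933; exp(-0.2971*15) = 0.01160290
N_B = 0.1223 * 190129 / (0.2971 - 0.1223) * (0.1596933 - 0.01160290)
N_B = 19700

19700


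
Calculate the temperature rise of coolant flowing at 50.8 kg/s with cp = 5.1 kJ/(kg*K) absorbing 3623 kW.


dT = Q / (m_dot * cp)
dT = 3623 / (50.8 * 5.1)
dT = 13.984 C

13.984


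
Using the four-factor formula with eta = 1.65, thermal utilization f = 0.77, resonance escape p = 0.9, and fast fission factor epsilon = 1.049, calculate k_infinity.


k_inf = eta * f * p * epsilon
k_inf = 1.65 * 0.77 * 0.9 * 1.049
k_inf = 1.1995

1.1995


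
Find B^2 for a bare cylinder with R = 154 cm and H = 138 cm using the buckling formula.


B^2 = (2.405/R)^2 + (pi/H)^2
B^2 = (2.405/154)^2 + (pi/138)^2
B^2 = 7.6214e-04 /cm^2

7.6214e-04


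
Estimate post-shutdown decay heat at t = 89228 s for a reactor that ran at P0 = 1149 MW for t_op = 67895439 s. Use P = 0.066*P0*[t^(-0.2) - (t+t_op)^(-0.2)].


P/P0 = 0.066 * [t^(-0.2) - (t + t_op)^(-0.2)]
P/P0 = 0.066 * [89228^(-0.2) - (89228 + 67895439)^(-0.2)]
P/P0 = 0.066 * [0.1023057 - 0.02713425] = 0.004961316
P = 1149 * 0.004961316 = 5.7006 MW

5.7006


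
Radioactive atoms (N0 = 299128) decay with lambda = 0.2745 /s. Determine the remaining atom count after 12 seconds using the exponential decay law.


N = N0 * exp(-lambda * t)
N = 299128 * exp(-0.2745 * 12)
N = 11099

11099


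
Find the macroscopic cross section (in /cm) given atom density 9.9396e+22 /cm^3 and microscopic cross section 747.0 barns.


Sigma = N * sigma_barns * 1e-24
Sigma = 9.9396e+22 * 747.0 * 1e-24
Sigma = 74.249 /cm

74.249


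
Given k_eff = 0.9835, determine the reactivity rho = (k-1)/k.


rho = (k_eff - 1) / k_eff
rho = (0.9835 - 1) / 0.9835
rho = -0.016777

-0.016777


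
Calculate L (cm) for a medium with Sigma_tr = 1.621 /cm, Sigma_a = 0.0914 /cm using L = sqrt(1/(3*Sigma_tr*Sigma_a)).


D = 1 / (3 * Sigma_tr) = 1 / (3 * 1.621) = 0.2056344 cm
L = sqrt(D / Sigma_a)
L = sqrt(0.2056344 / 0.0914)
L = 1.4999 cm

1.4999


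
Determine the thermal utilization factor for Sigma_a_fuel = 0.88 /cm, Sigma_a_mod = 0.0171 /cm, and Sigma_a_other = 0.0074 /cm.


f = Sigma_a_fuel / (Sigma_a_fuel + Sigma_a_mod + Sigma_a_other)
f = 0.88 / (0.88 + 0.0171 + 0.0074)
f = 0.97291

0.97291


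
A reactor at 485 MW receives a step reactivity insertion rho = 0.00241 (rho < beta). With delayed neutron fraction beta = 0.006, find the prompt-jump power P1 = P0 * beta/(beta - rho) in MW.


P1/P0 = beta / (beta - rho)
P1/P0 = 0.006 / (0.006 - 0.00241) = 1.671309
P1 = 485 * 1.671309 = 810.58 MW

810.58


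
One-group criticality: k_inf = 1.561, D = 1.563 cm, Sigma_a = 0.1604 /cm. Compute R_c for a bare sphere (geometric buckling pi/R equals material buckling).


L^2 = D / Sigma_a = 1.563 / 0.1604 = 9.744389 cm^2
B_m^2 = (k_inf - 1) / L^2 = (1.561 - 1) / 9.744389 = 0.05757159 /cm^2
For a bare sphere: B_g = pi/R, so R_c = pi / sqrt(B_m^2)
R_c = pi / sqrt(0.05757159) = 13.093 cm

13.093


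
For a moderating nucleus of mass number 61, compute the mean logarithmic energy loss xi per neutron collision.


xi = 1 + (A-1)^2/(2A) * ln((A-1)/(A+1))
xi = 1 + (61-1)^2/(2*61) * ln((61-1)/(61 +1))
xi = 0.032431

0.032431


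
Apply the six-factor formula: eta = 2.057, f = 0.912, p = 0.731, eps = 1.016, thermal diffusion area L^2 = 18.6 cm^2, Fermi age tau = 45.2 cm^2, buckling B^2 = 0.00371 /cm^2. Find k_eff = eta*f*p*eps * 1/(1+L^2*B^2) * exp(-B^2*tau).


k_inf = eta*f*p*eps = 2.057*0.912*0.731*1.016 = 1.393286
P_TNL = 1/(1 + L^2*B^2) = 1/(1 + 18.6*0.00371) = 0.9354484
P_FNL = exp(-B^2*tau) = exp(-0.00371*45.2) = 0.8456142
k_eff = k_inf * P_TNL * P_FNL = 1.393286 * 0.9354484 * 0.8456142
k_eff = 1.1021

1.1021


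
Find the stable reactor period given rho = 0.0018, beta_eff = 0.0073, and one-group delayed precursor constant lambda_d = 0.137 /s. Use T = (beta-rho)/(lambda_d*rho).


T = (beta - rho) / (lambda_d * rho)
T = (0.0073 - 0.0018) / (0.137 * 0.0018)
T = 22.303 s

22.303


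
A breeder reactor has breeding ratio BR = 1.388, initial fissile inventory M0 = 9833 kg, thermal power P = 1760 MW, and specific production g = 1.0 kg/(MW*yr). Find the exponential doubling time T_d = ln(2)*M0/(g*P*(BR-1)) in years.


Breeding gain G = BR - 1 = 1.388 - 1 = 0.388
Fissile production rate = g * P * G = 1.0 * 1760 * 0.388 = 682.88 kg/yr
T_d = ln(2) * M0 / (g * P * G)
T_d = ln(2) * 9833 / 682.88 = 9.9808 yr

9.9808


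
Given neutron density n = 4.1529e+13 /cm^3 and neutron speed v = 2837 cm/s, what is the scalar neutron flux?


phi = n * v
phi = 4.1529e+13 * 2837
phi = 1.1782e+17 /cm^2/s

1.1782e+17


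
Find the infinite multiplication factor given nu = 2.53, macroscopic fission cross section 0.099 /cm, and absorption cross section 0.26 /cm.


k_inf = nu * Sigma_f / Sigma_a
k_inf = 2.53 * 0.099 / 0.26
k_inf = 0.96335

0.96335


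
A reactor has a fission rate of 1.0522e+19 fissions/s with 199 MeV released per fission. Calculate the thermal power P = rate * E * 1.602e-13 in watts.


P = fission_rate * E_MeV * 1.602e-13
P = 1.0522e+19 * 199 * 1.602e-13
P = 3.3544e+08 W

3.3544e+08


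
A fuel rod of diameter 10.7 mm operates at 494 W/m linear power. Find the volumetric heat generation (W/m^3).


r = D / 2 / 1000 = 10.7 / 2 / 1000 = 0.00535 m
q''' = q' / (pi * r^2)
q''' = 494 / (pi * 0.00535^2)
q''' = 5.4938e+06 W/m^3

5.4938e+06


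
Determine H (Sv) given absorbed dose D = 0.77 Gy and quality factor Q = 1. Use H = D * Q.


H = D * Q
H = 0.77 * 1
H = 0.77000 Sv

0.77000


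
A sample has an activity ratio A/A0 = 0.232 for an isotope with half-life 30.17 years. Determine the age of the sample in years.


lambda = ln(2) / t_half = ln(2) / 30.17 = 0.02297472 /yr
t = -ln(A/A0) / lambda
t = -ln(0.232) / 0.02297472
t = 63.592 yr

63.592


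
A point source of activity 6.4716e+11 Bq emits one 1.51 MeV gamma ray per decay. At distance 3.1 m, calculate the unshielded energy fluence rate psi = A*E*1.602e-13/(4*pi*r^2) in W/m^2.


psi = A * E * 1.602e-13 / (4*pi*r^2)
psi = 6.4716e+11 * 1.51 * 1.602e-13 / (4*pi*3.1^2)
psi = 0.0012963 W/m^2

0.0012963


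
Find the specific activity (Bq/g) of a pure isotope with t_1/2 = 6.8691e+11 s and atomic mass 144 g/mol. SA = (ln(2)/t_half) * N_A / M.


lambda = ln(2) / t_half = ln(2) / 6.8691e+11 = 1.009080e-12 /s
SA = lambda * N_A / M
SA = 1.009080e-12 * 6.022e23 / 144
SA = 4.2199e+09 Bq/g

4.2199e+09


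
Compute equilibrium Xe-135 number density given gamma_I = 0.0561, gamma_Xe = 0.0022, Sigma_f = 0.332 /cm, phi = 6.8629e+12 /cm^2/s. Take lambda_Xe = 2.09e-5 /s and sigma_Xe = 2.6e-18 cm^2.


Xe_eq = (gamma_I + gamma_Xe) * Sigma_f * phi / (lambda_Xe + sigma_Xe * phi)
Numerator = (0.0561 + 0.0022) * 0.332 * 6.8629e+12 = 1.328355e+11
Denominator = 2.09e-5 + 2.6e-18 * 6.8629e+12 = 3.874354e-05
Xe_eq = 1.328355e+11 / 3.874354e-05 = 3.4286e+15 /cm^3

3.4286e+15


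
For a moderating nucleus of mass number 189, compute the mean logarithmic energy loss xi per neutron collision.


xi = 1 + (A-1)^2/(2A) * ln((A-1)/(A+1))
xi = 1 + (189-1)^2/(2*189) * ln((189-1)/(189 +1))
xi = 0.010545

0.010545


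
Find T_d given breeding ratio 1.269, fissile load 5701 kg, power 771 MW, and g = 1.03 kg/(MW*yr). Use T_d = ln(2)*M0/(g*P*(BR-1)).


Breeding gain G = BR - 1 = 1.269 - 1 = 0.269
Fissile production rate = g * P * G = 1.03 * 771 * 0.269 = 213.62097 kg/yr
T_d = ln(2) * M0 / (g * P * G)
T_d = ln(2) * 5701 / 213.62097 = 18.498 yr

18.498


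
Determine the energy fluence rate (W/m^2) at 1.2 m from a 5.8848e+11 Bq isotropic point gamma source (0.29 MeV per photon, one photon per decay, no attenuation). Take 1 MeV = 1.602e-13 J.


psi = A * E * 1.602e-13 / (4*pi*r^2)
psi = 5.8848e+11 * 0.29 * 1.602e-13 / (4*pi*1.2^2)
psi = 0.0015108 W/m^2

0.0015108


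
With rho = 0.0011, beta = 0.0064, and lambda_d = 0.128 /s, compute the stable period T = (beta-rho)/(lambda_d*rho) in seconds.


T = (beta - rho) / (lambda_d * rho)
T = (0.0064 - 0.0011) / (0.128 * 0.0011)
T = 37.642 s

37.642


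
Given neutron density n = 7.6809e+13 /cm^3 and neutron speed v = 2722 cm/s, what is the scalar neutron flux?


phi = n * v
phi = 7.6809e+13 * 2722
phi = 2.0907e+17 /cm^2/s

2.0907e+17


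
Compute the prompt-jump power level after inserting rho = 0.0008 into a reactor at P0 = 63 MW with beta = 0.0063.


P1/P0 = beta / (beta - rho)
P1/P0 = 0.0063 / (0.0063 - 0.0008) = 1.145455
P1 = 63 * 1.145455 = 72.164 MW

72.164


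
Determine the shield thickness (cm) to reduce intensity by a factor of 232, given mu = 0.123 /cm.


x = ln(factor) / mu
x = ln(232) / 0.123
x = 44.282 cm

44.282


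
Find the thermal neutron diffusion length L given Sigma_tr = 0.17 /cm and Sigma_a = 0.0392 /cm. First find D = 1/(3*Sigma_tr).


D = 1 / (3 * Sigma_tr) = 1 / (3 * 0.17) = 1.960784 cm
L = sqrt(D / Sigma_a)
L = sqrt(1.960784 / 0.0392)
L = 7.0725 cm

7.0725


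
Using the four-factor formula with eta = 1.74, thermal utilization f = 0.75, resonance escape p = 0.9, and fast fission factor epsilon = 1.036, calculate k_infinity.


k_inf = eta * f * p * epsilon
k_inf = 1.74 * 0.75 * 0.9 * 1.036
k_inf = 1.2168

1.2168


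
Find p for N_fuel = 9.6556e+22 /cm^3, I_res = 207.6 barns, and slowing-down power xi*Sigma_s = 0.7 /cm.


p = exp(-N * I * 1e-24 / (xi*Sigma_s))
p = exp(-9.6556e+22 * 207.6 * 1e-24 / 0.7)
p = 3.6614e-13

3.6614e-13


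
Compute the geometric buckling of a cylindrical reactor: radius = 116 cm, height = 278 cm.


B^2 = (2.405/R)^2 + (pi/H)^2
B^2 = (2.405/116)^2 + (pi/278)^2
B^2 = 5.5755e-04 /cm^2

5.5755e-04


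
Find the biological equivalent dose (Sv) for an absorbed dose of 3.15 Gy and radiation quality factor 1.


H = D * Q
H = 3.15 * 1
H = 3.1500 Sv

3.1500


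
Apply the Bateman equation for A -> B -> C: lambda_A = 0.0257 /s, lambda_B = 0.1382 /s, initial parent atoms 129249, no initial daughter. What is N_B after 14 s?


N_B(t) = lambda_A * N_A0 / (lambda_B - lambda_A) * [exp(-lambda_A*t) - exp(-lambda_B*t)]
exp(-0.0257*14) = 0.6978159; exp(-0.1382*14) = 0.1444532
N_B = 0.0257 * 129249 / (0.1382 - 0.0257) * (0.6978159 - 0.1444532)
N_B = 16339

16339


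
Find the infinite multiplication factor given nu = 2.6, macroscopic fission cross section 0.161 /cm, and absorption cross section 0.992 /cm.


k_inf = nu * Sigma_f / Sigma_a
k_inf = 2.6 * 0.161 / 0.992
k_inf = 0.42198

0.42198


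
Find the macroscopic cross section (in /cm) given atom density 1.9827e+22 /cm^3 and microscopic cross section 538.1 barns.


Sigma = N * sigma_barns * 1e-24
Sigma = 1.9827e+22 * 538.1 * 1e-24
Sigma = 10.669 /cm

10.669


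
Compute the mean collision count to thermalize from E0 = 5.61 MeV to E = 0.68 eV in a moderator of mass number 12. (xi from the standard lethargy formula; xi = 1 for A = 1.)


xi = 1 + (A-1)^2/(2A)*ln((A-1)/(A+1)) = 0.1577690 (for A = 12)
n = ln(E0/E) / xi
n = ln(5.61e6 / 0.68) / 0.1577690
n = ln(8.250000e+06) / 0.1577690 = 100.94

100.94


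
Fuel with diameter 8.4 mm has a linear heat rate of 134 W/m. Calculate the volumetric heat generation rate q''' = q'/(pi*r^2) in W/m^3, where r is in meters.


r = D / 2 / 1000 = 8.4 / 2 / 1000 = 0.0042 m
q''' = q' / (pi * r^2)
q''' = 134 / (pi * 0.0042^2)
q''' = 2.4180e+06 W/m^3

2.4180e+06


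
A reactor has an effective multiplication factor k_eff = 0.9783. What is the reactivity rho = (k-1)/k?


rho = (k_eff - 1) / k_eff
rho = (0.9783 - 1) / 0.9783
rho = -0.022181

-0.022181


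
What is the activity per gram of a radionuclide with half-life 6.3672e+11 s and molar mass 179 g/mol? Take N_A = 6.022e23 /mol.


lambda = ln(2) / t_half = ln(2) / 6.3672e+11 = 1.088622e-12 /s
SA = lambda * N_A / M
SA = 1.088622e-12 * 6.022e23 / 179
SA = 3.6624e+09 Bq/g

3.6624e+09


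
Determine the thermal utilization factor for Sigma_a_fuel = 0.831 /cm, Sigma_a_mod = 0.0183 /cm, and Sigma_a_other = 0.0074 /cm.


f = Sigma_a_fuel / (Sigma_a_fuel + Sigma_a_mod + Sigma_a_other)
f = 0.831 / (0.831 + 0.0183 + 0.0074)
f = 0.97000

0.97000


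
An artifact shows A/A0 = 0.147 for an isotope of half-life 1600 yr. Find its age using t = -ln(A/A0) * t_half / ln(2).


lambda = ln(2) / t_half = ln(2) / 1600 = 4.332170e-04 /yr
t = -ln(A/A0) / lambda
t = -ln(0.147) / 4.332170e-04
t = 4425.8 yr

4425.8
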